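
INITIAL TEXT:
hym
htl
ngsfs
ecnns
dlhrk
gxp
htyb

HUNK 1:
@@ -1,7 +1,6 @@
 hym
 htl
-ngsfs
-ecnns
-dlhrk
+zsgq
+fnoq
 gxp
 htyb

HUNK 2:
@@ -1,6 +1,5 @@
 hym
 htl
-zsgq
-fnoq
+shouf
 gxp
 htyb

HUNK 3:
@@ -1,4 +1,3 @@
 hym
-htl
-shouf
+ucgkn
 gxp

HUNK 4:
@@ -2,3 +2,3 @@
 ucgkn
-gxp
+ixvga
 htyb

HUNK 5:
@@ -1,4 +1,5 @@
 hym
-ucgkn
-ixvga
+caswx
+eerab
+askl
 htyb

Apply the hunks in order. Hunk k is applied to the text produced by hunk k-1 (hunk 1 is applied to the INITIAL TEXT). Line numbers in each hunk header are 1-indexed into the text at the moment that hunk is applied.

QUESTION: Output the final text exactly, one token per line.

Answer: hym
caswx
eerab
askl
htyb

Derivation:
Hunk 1: at line 1 remove [ngsfs,ecnns,dlhrk] add [zsgq,fnoq] -> 6 lines: hym htl zsgq fnoq gxp htyb
Hunk 2: at line 1 remove [zsgq,fnoq] add [shouf] -> 5 lines: hym htl shouf gxp htyb
Hunk 3: at line 1 remove [htl,shouf] add [ucgkn] -> 4 lines: hym ucgkn gxp htyb
Hunk 4: at line 2 remove [gxp] add [ixvga] -> 4 lines: hym ucgkn ixvga htyb
Hunk 5: at line 1 remove [ucgkn,ixvga] add [caswx,eerab,askl] -> 5 lines: hym caswx eerab askl htyb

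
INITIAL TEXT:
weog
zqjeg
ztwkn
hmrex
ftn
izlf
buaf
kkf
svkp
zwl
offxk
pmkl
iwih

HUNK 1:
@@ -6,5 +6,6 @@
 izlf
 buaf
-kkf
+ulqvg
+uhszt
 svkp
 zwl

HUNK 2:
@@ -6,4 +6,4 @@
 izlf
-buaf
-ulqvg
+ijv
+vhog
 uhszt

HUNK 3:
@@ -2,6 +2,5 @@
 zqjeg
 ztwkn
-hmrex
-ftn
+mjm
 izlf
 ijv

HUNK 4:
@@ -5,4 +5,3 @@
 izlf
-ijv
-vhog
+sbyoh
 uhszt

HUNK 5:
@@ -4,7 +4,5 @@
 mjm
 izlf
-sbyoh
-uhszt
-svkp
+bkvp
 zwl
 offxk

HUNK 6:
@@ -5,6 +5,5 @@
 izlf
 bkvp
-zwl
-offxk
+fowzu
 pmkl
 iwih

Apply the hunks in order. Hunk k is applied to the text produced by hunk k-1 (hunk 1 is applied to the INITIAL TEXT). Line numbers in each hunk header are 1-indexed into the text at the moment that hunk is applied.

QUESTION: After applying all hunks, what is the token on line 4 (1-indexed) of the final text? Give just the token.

Answer: mjm

Derivation:
Hunk 1: at line 6 remove [kkf] add [ulqvg,uhszt] -> 14 lines: weog zqjeg ztwkn hmrex ftn izlf buaf ulqvg uhszt svkp zwl offxk pmkl iwih
Hunk 2: at line 6 remove [buaf,ulqvg] add [ijv,vhog] -> 14 lines: weog zqjeg ztwkn hmrex ftn izlf ijv vhog uhszt svkp zwl offxk pmkl iwih
Hunk 3: at line 2 remove [hmrex,ftn] add [mjm] -> 13 lines: weog zqjeg ztwkn mjm izlf ijv vhog uhszt svkp zwl offxk pmkl iwih
Hunk 4: at line 5 remove [ijv,vhog] add [sbyoh] -> 12 lines: weog zqjeg ztwkn mjm izlf sbyoh uhszt svkp zwl offxk pmkl iwih
Hunk 5: at line 4 remove [sbyoh,uhszt,svkp] add [bkvp] -> 10 lines: weog zqjeg ztwkn mjm izlf bkvp zwl offxk pmkl iwih
Hunk 6: at line 5 remove [zwl,offxk] add [fowzu] -> 9 lines: weog zqjeg ztwkn mjm izlf bkvp fowzu pmkl iwih
Final line 4: mjm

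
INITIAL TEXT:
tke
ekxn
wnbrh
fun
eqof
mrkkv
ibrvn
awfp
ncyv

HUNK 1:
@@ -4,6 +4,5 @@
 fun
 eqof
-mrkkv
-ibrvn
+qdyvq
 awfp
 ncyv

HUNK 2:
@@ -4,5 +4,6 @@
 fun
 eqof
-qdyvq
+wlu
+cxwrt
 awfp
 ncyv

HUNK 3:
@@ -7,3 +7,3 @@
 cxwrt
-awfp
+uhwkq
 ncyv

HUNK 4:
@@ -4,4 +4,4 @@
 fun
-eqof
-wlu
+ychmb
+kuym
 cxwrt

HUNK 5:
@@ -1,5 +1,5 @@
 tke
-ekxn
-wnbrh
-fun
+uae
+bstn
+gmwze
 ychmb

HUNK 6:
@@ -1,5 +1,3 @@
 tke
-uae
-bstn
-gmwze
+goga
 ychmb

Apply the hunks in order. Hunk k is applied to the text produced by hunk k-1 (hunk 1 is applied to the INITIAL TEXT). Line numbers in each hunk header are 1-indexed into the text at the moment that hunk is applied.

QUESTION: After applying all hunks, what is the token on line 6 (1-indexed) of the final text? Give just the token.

Hunk 1: at line 4 remove [mrkkv,ibrvn] add [qdyvq] -> 8 lines: tke ekxn wnbrh fun eqof qdyvq awfp ncyv
Hunk 2: at line 4 remove [qdyvq] add [wlu,cxwrt] -> 9 lines: tke ekxn wnbrh fun eqof wlu cxwrt awfp ncyv
Hunk 3: at line 7 remove [awfp] add [uhwkq] -> 9 lines: tke ekxn wnbrh fun eqof wlu cxwrt uhwkq ncyv
Hunk 4: at line 4 remove [eqof,wlu] add [ychmb,kuym] -> 9 lines: tke ekxn wnbrh fun ychmb kuym cxwrt uhwkq ncyv
Hunk 5: at line 1 remove [ekxn,wnbrh,fun] add [uae,bstn,gmwze] -> 9 lines: tke uae bstn gmwze ychmb kuym cxwrt uhwkq ncyv
Hunk 6: at line 1 remove [uae,bstn,gmwze] add [goga] -> 7 lines: tke goga ychmb kuym cxwrt uhwkq ncyv
Final line 6: uhwkq

Answer: uhwkq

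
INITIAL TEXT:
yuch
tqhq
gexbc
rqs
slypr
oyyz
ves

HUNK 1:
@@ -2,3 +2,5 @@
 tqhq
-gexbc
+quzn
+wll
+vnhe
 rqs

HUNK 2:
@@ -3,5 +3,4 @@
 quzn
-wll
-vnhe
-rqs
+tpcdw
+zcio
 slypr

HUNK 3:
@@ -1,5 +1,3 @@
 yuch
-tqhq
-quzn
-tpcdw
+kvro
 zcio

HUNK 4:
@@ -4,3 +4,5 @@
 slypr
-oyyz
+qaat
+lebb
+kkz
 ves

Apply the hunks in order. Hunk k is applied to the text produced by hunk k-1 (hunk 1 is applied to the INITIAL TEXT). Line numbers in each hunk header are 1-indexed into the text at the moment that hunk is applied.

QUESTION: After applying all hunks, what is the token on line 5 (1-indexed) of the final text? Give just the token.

Hunk 1: at line 2 remove [gexbc] add [quzn,wll,vnhe] -> 9 lines: yuch tqhq quzn wll vnhe rqs slypr oyyz ves
Hunk 2: at line 3 remove [wll,vnhe,rqs] add [tpcdw,zcio] -> 8 lines: yuch tqhq quzn tpcdw zcio slypr oyyz ves
Hunk 3: at line 1 remove [tqhq,quzn,tpcdw] add [kvro] -> 6 lines: yuch kvro zcio slypr oyyz ves
Hunk 4: at line 4 remove [oyyz] add [qaat,lebb,kkz] -> 8 lines: yuch kvro zcio slypr qaat lebb kkz ves
Final line 5: qaat

Answer: qaat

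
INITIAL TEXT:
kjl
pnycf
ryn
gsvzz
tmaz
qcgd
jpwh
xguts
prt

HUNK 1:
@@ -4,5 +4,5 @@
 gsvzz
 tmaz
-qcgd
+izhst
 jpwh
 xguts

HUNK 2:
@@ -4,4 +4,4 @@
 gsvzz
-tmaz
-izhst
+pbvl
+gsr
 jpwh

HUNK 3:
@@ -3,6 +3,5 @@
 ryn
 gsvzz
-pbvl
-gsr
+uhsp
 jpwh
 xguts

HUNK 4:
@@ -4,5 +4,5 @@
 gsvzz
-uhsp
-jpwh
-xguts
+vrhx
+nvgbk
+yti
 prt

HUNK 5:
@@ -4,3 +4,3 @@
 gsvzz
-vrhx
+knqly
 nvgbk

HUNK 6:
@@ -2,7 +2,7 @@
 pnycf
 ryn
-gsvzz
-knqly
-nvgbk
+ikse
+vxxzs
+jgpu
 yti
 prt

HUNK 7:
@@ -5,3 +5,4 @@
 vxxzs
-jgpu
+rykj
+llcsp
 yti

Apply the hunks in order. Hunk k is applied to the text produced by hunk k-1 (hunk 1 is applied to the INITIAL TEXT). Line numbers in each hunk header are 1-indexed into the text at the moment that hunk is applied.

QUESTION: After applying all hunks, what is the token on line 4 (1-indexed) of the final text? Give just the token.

Hunk 1: at line 4 remove [qcgd] add [izhst] -> 9 lines: kjl pnycf ryn gsvzz tmaz izhst jpwh xguts prt
Hunk 2: at line 4 remove [tmaz,izhst] add [pbvl,gsr] -> 9 lines: kjl pnycf ryn gsvzz pbvl gsr jpwh xguts prt
Hunk 3: at line 3 remove [pbvl,gsr] add [uhsp] -> 8 lines: kjl pnycf ryn gsvzz uhsp jpwh xguts prt
Hunk 4: at line 4 remove [uhsp,jpwh,xguts] add [vrhx,nvgbk,yti] -> 8 lines: kjl pnycf ryn gsvzz vrhx nvgbk yti prt
Hunk 5: at line 4 remove [vrhx] add [knqly] -> 8 lines: kjl pnycf ryn gsvzz knqly nvgbk yti prt
Hunk 6: at line 2 remove [gsvzz,knqly,nvgbk] add [ikse,vxxzs,jgpu] -> 8 lines: kjl pnycf ryn ikse vxxzs jgpu yti prt
Hunk 7: at line 5 remove [jgpu] add [rykj,llcsp] -> 9 lines: kjl pnycf ryn ikse vxxzs rykj llcsp yti prt
Final line 4: ikse

Answer: ikse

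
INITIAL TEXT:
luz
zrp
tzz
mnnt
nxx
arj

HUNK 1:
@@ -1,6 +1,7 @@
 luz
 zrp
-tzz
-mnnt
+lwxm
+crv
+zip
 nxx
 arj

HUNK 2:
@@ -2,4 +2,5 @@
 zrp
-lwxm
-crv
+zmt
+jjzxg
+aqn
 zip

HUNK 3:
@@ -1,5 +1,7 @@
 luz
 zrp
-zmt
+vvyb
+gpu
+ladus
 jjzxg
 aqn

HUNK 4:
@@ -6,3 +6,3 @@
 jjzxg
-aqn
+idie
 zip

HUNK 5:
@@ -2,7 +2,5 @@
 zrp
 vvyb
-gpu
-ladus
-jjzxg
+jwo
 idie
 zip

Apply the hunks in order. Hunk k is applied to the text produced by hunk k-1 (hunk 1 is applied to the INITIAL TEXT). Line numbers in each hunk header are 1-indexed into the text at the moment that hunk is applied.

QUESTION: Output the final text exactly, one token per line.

Answer: luz
zrp
vvyb
jwo
idie
zip
nxx
arj

Derivation:
Hunk 1: at line 1 remove [tzz,mnnt] add [lwxm,crv,zip] -> 7 lines: luz zrp lwxm crv zip nxx arj
Hunk 2: at line 2 remove [lwxm,crv] add [zmt,jjzxg,aqn] -> 8 lines: luz zrp zmt jjzxg aqn zip nxx arj
Hunk 3: at line 1 remove [zmt] add [vvyb,gpu,ladus] -> 10 lines: luz zrp vvyb gpu ladus jjzxg aqn zip nxx arj
Hunk 4: at line 6 remove [aqn] add [idie] -> 10 lines: luz zrp vvyb gpu ladus jjzxg idie zip nxx arj
Hunk 5: at line 2 remove [gpu,ladus,jjzxg] add [jwo] -> 8 lines: luz zrp vvyb jwo idie zip nxx arj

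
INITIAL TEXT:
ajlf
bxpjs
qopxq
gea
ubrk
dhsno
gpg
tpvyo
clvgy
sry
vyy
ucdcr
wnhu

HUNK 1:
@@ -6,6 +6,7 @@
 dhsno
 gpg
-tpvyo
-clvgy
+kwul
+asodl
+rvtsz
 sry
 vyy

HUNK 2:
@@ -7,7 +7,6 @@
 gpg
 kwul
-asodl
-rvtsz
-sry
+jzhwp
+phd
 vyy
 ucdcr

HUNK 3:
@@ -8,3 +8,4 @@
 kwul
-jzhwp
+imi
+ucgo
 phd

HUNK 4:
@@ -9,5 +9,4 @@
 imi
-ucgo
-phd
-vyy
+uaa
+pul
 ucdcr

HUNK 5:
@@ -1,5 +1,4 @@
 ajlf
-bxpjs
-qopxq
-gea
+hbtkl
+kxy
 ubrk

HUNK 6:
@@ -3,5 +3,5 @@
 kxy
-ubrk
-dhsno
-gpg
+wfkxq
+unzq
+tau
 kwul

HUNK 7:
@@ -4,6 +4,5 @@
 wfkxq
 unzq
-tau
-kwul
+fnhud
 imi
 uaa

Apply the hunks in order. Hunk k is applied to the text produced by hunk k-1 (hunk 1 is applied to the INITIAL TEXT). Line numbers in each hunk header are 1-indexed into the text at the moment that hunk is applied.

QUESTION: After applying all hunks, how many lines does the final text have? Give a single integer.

Hunk 1: at line 6 remove [tpvyo,clvgy] add [kwul,asodl,rvtsz] -> 14 lines: ajlf bxpjs qopxq gea ubrk dhsno gpg kwul asodl rvtsz sry vyy ucdcr wnhu
Hunk 2: at line 7 remove [asodl,rvtsz,sry] add [jzhwp,phd] -> 13 lines: ajlf bxpjs qopxq gea ubrk dhsno gpg kwul jzhwp phd vyy ucdcr wnhu
Hunk 3: at line 8 remove [jzhwp] add [imi,ucgo] -> 14 lines: ajlf bxpjs qopxq gea ubrk dhsno gpg kwul imi ucgo phd vyy ucdcr wnhu
Hunk 4: at line 9 remove [ucgo,phd,vyy] add [uaa,pul] -> 13 lines: ajlf bxpjs qopxq gea ubrk dhsno gpg kwul imi uaa pul ucdcr wnhu
Hunk 5: at line 1 remove [bxpjs,qopxq,gea] add [hbtkl,kxy] -> 12 lines: ajlf hbtkl kxy ubrk dhsno gpg kwul imi uaa pul ucdcr wnhu
Hunk 6: at line 3 remove [ubrk,dhsno,gpg] add [wfkxq,unzq,tau] -> 12 lines: ajlf hbtkl kxy wfkxq unzq tau kwul imi uaa pul ucdcr wnhu
Hunk 7: at line 4 remove [tau,kwul] add [fnhud] -> 11 lines: ajlf hbtkl kxy wfkxq unzq fnhud imi uaa pul ucdcr wnhu
Final line count: 11

Answer: 11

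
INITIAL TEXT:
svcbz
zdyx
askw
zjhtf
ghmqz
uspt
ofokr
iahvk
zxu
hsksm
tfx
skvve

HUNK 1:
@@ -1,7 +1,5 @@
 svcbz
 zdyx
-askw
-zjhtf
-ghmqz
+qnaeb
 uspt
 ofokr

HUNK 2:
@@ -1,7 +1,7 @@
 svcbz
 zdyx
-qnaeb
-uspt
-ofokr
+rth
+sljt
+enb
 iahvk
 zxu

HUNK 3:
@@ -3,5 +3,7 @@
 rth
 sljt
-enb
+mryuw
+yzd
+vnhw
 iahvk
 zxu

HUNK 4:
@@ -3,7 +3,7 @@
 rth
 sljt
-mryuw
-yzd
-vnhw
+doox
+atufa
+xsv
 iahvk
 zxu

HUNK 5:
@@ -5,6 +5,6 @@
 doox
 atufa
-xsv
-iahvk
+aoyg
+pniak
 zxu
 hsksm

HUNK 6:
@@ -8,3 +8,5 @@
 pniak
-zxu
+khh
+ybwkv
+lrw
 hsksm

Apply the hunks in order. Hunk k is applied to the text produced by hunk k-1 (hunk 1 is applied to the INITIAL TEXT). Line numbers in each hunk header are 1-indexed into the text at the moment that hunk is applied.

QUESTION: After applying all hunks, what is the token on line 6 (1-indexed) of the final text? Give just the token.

Answer: atufa

Derivation:
Hunk 1: at line 1 remove [askw,zjhtf,ghmqz] add [qnaeb] -> 10 lines: svcbz zdyx qnaeb uspt ofokr iahvk zxu hsksm tfx skvve
Hunk 2: at line 1 remove [qnaeb,uspt,ofokr] add [rth,sljt,enb] -> 10 lines: svcbz zdyx rth sljt enb iahvk zxu hsksm tfx skvve
Hunk 3: at line 3 remove [enb] add [mryuw,yzd,vnhw] -> 12 lines: svcbz zdyx rth sljt mryuw yzd vnhw iahvk zxu hsksm tfx skvve
Hunk 4: at line 3 remove [mryuw,yzd,vnhw] add [doox,atufa,xsv] -> 12 lines: svcbz zdyx rth sljt doox atufa xsv iahvk zxu hsksm tfx skvve
Hunk 5: at line 5 remove [xsv,iahvk] add [aoyg,pniak] -> 12 lines: svcbz zdyx rth sljt doox atufa aoyg pniak zxu hsksm tfx skvve
Hunk 6: at line 8 remove [zxu] add [khh,ybwkv,lrw] -> 14 lines: svcbz zdyx rth sljt doox atufa aoyg pniak khh ybwkv lrw hsksm tfx skvve
Final line 6: atufa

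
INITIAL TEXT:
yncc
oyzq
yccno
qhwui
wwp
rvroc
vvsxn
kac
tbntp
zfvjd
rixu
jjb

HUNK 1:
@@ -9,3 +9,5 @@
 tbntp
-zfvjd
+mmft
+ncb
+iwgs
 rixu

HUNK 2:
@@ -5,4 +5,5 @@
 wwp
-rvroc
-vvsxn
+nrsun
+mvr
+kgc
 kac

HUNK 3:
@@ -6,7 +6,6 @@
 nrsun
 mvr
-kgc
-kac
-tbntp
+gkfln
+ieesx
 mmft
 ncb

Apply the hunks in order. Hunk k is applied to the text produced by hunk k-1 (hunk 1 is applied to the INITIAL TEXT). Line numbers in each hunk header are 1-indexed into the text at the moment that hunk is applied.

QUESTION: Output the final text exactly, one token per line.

Hunk 1: at line 9 remove [zfvjd] add [mmft,ncb,iwgs] -> 14 lines: yncc oyzq yccno qhwui wwp rvroc vvsxn kac tbntp mmft ncb iwgs rixu jjb
Hunk 2: at line 5 remove [rvroc,vvsxn] add [nrsun,mvr,kgc] -> 15 lines: yncc oyzq yccno qhwui wwp nrsun mvr kgc kac tbntp mmft ncb iwgs rixu jjb
Hunk 3: at line 6 remove [kgc,kac,tbntp] add [gkfln,ieesx] -> 14 lines: yncc oyzq yccno qhwui wwp nrsun mvr gkfln ieesx mmft ncb iwgs rixu jjb

Answer: yncc
oyzq
yccno
qhwui
wwp
nrsun
mvr
gkfln
ieesx
mmft
ncb
iwgs
rixu
jjb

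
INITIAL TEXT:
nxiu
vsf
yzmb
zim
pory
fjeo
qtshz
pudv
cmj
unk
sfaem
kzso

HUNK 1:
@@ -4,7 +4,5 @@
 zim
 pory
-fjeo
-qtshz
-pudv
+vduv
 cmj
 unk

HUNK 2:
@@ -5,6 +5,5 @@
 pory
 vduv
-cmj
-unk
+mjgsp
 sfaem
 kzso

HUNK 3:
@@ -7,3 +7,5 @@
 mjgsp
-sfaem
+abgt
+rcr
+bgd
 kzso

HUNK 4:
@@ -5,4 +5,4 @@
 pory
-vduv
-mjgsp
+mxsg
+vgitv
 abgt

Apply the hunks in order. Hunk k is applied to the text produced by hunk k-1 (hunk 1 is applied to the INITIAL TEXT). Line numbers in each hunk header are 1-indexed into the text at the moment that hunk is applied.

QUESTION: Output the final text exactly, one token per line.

Answer: nxiu
vsf
yzmb
zim
pory
mxsg
vgitv
abgt
rcr
bgd
kzso

Derivation:
Hunk 1: at line 4 remove [fjeo,qtshz,pudv] add [vduv] -> 10 lines: nxiu vsf yzmb zim pory vduv cmj unk sfaem kzso
Hunk 2: at line 5 remove [cmj,unk] add [mjgsp] -> 9 lines: nxiu vsf yzmb zim pory vduv mjgsp sfaem kzso
Hunk 3: at line 7 remove [sfaem] add [abgt,rcr,bgd] -> 11 lines: nxiu vsf yzmb zim pory vduv mjgsp abgt rcr bgd kzso
Hunk 4: at line 5 remove [vduv,mjgsp] add [mxsg,vgitv] -> 11 lines: nxiu vsf yzmb zim pory mxsg vgitv abgt rcr bgd kzso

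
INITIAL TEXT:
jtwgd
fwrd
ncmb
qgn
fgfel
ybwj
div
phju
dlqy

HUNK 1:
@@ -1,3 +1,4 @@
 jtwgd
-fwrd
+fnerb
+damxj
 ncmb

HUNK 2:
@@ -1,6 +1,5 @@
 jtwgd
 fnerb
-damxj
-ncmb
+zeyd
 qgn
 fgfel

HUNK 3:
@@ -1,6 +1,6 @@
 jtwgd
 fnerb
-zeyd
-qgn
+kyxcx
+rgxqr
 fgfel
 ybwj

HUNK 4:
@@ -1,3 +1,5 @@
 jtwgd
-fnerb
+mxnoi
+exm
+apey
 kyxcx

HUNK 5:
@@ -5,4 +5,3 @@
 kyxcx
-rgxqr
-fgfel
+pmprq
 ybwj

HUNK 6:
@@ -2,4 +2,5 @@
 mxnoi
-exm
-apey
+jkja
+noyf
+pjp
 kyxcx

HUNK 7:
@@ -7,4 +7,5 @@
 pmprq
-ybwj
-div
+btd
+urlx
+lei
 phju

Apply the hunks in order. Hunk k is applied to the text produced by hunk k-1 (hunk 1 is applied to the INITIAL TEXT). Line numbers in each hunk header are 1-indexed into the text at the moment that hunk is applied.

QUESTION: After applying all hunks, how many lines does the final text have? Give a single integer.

Hunk 1: at line 1 remove [fwrd] add [fnerb,damxj] -> 10 lines: jtwgd fnerb damxj ncmb qgn fgfel ybwj div phju dlqy
Hunk 2: at line 1 remove [damxj,ncmb] add [zeyd] -> 9 lines: jtwgd fnerb zeyd qgn fgfel ybwj div phju dlqy
Hunk 3: at line 1 remove [zeyd,qgn] add [kyxcx,rgxqr] -> 9 lines: jtwgd fnerb kyxcx rgxqr fgfel ybwj div phju dlqy
Hunk 4: at line 1 remove [fnerb] add [mxnoi,exm,apey] -> 11 lines: jtwgd mxnoi exm apey kyxcx rgxqr fgfel ybwj div phju dlqy
Hunk 5: at line 5 remove [rgxqr,fgfel] add [pmprq] -> 10 lines: jtwgd mxnoi exm apey kyxcx pmprq ybwj div phju dlqy
Hunk 6: at line 2 remove [exm,apey] add [jkja,noyf,pjp] -> 11 lines: jtwgd mxnoi jkja noyf pjp kyxcx pmprq ybwj div phju dlqy
Hunk 7: at line 7 remove [ybwj,div] add [btd,urlx,lei] -> 12 lines: jtwgd mxnoi jkja noyf pjp kyxcx pmprq btd urlx lei phju dlqy
Final line count: 12

Answer: 12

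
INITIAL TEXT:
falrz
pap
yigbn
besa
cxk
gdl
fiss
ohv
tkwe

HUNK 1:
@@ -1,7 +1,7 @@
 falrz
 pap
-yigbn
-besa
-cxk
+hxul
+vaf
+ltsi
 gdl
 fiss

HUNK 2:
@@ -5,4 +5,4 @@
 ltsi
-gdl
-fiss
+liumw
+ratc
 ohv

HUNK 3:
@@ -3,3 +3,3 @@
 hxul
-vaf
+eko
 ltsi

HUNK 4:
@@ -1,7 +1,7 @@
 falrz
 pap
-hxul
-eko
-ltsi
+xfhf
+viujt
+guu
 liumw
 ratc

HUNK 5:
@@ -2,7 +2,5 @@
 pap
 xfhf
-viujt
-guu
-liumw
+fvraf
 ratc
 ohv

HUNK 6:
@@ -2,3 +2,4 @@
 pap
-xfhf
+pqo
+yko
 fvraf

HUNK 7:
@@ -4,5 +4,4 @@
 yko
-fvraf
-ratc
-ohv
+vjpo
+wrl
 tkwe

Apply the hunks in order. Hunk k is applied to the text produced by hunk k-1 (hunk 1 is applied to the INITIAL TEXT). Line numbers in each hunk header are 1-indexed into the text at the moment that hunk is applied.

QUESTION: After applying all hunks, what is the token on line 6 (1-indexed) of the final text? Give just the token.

Hunk 1: at line 1 remove [yigbn,besa,cxk] add [hxul,vaf,ltsi] -> 9 lines: falrz pap hxul vaf ltsi gdl fiss ohv tkwe
Hunk 2: at line 5 remove [gdl,fiss] add [liumw,ratc] -> 9 lines: falrz pap hxul vaf ltsi liumw ratc ohv tkwe
Hunk 3: at line 3 remove [vaf] add [eko] -> 9 lines: falrz pap hxul eko ltsi liumw ratc ohv tkwe
Hunk 4: at line 1 remove [hxul,eko,ltsi] add [xfhf,viujt,guu] -> 9 lines: falrz pap xfhf viujt guu liumw ratc ohv tkwe
Hunk 5: at line 2 remove [viujt,guu,liumw] add [fvraf] -> 7 lines: falrz pap xfhf fvraf ratc ohv tkwe
Hunk 6: at line 2 remove [xfhf] add [pqo,yko] -> 8 lines: falrz pap pqo yko fvraf ratc ohv tkwe
Hunk 7: at line 4 remove [fvraf,ratc,ohv] add [vjpo,wrl] -> 7 lines: falrz pap pqo yko vjpo wrl tkwe
Final line 6: wrl

Answer: wrl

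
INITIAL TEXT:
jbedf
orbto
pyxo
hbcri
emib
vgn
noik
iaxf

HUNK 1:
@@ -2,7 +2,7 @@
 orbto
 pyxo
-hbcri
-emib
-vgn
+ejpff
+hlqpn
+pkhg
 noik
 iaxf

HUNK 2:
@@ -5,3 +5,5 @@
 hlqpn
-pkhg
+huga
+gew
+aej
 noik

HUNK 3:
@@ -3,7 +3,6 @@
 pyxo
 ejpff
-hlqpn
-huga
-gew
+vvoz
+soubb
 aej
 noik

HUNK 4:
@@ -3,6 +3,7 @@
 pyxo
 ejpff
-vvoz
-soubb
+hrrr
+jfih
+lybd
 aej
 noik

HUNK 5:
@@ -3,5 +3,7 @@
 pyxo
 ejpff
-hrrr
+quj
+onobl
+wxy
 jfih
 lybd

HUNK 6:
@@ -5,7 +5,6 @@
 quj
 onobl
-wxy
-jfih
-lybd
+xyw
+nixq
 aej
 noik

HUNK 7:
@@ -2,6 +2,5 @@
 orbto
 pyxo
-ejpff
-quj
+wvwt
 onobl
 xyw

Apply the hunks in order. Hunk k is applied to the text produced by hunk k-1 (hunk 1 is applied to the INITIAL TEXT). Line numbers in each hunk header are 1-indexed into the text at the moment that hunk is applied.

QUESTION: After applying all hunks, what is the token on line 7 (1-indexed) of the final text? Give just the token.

Answer: nixq

Derivation:
Hunk 1: at line 2 remove [hbcri,emib,vgn] add [ejpff,hlqpn,pkhg] -> 8 lines: jbedf orbto pyxo ejpff hlqpn pkhg noik iaxf
Hunk 2: at line 5 remove [pkhg] add [huga,gew,aej] -> 10 lines: jbedf orbto pyxo ejpff hlqpn huga gew aej noik iaxf
Hunk 3: at line 3 remove [hlqpn,huga,gew] add [vvoz,soubb] -> 9 lines: jbedf orbto pyxo ejpff vvoz soubb aej noik iaxf
Hunk 4: at line 3 remove [vvoz,soubb] add [hrrr,jfih,lybd] -> 10 lines: jbedf orbto pyxo ejpff hrrr jfih lybd aej noik iaxf
Hunk 5: at line 3 remove [hrrr] add [quj,onobl,wxy] -> 12 lines: jbedf orbto pyxo ejpff quj onobl wxy jfih lybd aej noik iaxf
Hunk 6: at line 5 remove [wxy,jfih,lybd] add [xyw,nixq] -> 11 lines: jbedf orbto pyxo ejpff quj onobl xyw nixq aej noik iaxf
Hunk 7: at line 2 remove [ejpff,quj] add [wvwt] -> 10 lines: jbedf orbto pyxo wvwt onobl xyw nixq aej noik iaxf
Final line 7: nixq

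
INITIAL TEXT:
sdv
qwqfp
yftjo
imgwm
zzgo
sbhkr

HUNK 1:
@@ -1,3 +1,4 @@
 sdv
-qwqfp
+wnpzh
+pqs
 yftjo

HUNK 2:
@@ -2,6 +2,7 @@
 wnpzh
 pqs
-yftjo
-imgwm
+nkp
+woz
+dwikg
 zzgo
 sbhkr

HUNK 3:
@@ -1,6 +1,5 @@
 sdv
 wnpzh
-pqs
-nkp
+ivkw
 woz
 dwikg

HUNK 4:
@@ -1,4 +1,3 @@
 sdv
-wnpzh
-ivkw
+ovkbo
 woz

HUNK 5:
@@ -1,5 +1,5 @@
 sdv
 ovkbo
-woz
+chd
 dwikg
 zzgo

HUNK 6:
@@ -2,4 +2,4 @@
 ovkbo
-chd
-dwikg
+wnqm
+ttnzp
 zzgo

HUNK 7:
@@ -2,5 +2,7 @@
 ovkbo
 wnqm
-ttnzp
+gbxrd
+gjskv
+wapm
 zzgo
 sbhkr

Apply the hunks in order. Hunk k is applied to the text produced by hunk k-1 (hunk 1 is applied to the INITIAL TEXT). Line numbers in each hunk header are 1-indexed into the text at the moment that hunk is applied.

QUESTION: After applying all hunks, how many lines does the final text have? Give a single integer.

Answer: 8

Derivation:
Hunk 1: at line 1 remove [qwqfp] add [wnpzh,pqs] -> 7 lines: sdv wnpzh pqs yftjo imgwm zzgo sbhkr
Hunk 2: at line 2 remove [yftjo,imgwm] add [nkp,woz,dwikg] -> 8 lines: sdv wnpzh pqs nkp woz dwikg zzgo sbhkr
Hunk 3: at line 1 remove [pqs,nkp] add [ivkw] -> 7 lines: sdv wnpzh ivkw woz dwikg zzgo sbhkr
Hunk 4: at line 1 remove [wnpzh,ivkw] add [ovkbo] -> 6 lines: sdv ovkbo woz dwikg zzgo sbhkr
Hunk 5: at line 1 remove [woz] add [chd] -> 6 lines: sdv ovkbo chd dwikg zzgo sbhkr
Hunk 6: at line 2 remove [chd,dwikg] add [wnqm,ttnzp] -> 6 lines: sdv ovkbo wnqm ttnzp zzgo sbhkr
Hunk 7: at line 2 remove [ttnzp] add [gbxrd,gjskv,wapm] -> 8 lines: sdv ovkbo wnqm gbxrd gjskv wapm zzgo sbhkr
Final line count: 8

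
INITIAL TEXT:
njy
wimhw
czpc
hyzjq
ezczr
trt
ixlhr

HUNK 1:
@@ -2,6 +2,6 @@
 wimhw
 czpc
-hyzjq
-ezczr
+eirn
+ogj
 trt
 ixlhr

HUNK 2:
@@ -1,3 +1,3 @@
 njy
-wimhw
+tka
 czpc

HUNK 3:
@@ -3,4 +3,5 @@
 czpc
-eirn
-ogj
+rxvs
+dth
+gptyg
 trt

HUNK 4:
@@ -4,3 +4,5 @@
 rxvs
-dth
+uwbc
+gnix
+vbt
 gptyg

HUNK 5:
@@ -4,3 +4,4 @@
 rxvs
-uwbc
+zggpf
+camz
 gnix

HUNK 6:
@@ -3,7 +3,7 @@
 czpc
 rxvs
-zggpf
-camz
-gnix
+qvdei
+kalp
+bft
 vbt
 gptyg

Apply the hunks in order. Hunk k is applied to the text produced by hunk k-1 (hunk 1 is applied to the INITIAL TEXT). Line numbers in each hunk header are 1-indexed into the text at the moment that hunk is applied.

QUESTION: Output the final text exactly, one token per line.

Answer: njy
tka
czpc
rxvs
qvdei
kalp
bft
vbt
gptyg
trt
ixlhr

Derivation:
Hunk 1: at line 2 remove [hyzjq,ezczr] add [eirn,ogj] -> 7 lines: njy wimhw czpc eirn ogj trt ixlhr
Hunk 2: at line 1 remove [wimhw] add [tka] -> 7 lines: njy tka czpc eirn ogj trt ixlhr
Hunk 3: at line 3 remove [eirn,ogj] add [rxvs,dth,gptyg] -> 8 lines: njy tka czpc rxvs dth gptyg trt ixlhr
Hunk 4: at line 4 remove [dth] add [uwbc,gnix,vbt] -> 10 lines: njy tka czpc rxvs uwbc gnix vbt gptyg trt ixlhr
Hunk 5: at line 4 remove [uwbc] add [zggpf,camz] -> 11 lines: njy tka czpc rxvs zggpf camz gnix vbt gptyg trt ixlhr
Hunk 6: at line 3 remove [zggpf,camz,gnix] add [qvdei,kalp,bft] -> 11 lines: njy tka czpc rxvs qvdei kalp bft vbt gptyg trt ixlhr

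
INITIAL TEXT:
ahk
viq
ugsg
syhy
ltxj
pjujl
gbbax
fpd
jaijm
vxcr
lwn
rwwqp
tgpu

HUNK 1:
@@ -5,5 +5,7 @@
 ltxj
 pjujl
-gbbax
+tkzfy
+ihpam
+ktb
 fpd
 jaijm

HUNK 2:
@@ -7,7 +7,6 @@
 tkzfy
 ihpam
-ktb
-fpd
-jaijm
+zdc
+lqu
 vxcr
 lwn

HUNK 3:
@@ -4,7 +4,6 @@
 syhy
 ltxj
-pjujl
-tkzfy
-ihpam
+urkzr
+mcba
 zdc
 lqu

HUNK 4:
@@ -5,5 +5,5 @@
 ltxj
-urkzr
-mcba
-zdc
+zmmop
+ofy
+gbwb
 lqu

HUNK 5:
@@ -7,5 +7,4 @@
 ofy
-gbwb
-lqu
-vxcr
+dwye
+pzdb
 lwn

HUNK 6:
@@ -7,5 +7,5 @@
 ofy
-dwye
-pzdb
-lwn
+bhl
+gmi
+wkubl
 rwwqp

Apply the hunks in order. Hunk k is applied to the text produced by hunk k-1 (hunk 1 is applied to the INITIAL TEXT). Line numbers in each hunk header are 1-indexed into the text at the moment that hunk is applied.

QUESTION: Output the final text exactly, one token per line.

Answer: ahk
viq
ugsg
syhy
ltxj
zmmop
ofy
bhl
gmi
wkubl
rwwqp
tgpu

Derivation:
Hunk 1: at line 5 remove [gbbax] add [tkzfy,ihpam,ktb] -> 15 lines: ahk viq ugsg syhy ltxj pjujl tkzfy ihpam ktb fpd jaijm vxcr lwn rwwqp tgpu
Hunk 2: at line 7 remove [ktb,fpd,jaijm] add [zdc,lqu] -> 14 lines: ahk viq ugsg syhy ltxj pjujl tkzfy ihpam zdc lqu vxcr lwn rwwqp tgpu
Hunk 3: at line 4 remove [pjujl,tkzfy,ihpam] add [urkzr,mcba] -> 13 lines: ahk viq ugsg syhy ltxj urkzr mcba zdc lqu vxcr lwn rwwqp tgpu
Hunk 4: at line 5 remove [urkzr,mcba,zdc] add [zmmop,ofy,gbwb] -> 13 lines: ahk viq ugsg syhy ltxj zmmop ofy gbwb lqu vxcr lwn rwwqp tgpu
Hunk 5: at line 7 remove [gbwb,lqu,vxcr] add [dwye,pzdb] -> 12 lines: ahk viq ugsg syhy ltxj zmmop ofy dwye pzdb lwn rwwqp tgpu
Hunk 6: at line 7 remove [dwye,pzdb,lwn] add [bhl,gmi,wkubl] -> 12 lines: ahk viq ugsg syhy ltxj zmmop ofy bhl gmi wkubl rwwqp tgpu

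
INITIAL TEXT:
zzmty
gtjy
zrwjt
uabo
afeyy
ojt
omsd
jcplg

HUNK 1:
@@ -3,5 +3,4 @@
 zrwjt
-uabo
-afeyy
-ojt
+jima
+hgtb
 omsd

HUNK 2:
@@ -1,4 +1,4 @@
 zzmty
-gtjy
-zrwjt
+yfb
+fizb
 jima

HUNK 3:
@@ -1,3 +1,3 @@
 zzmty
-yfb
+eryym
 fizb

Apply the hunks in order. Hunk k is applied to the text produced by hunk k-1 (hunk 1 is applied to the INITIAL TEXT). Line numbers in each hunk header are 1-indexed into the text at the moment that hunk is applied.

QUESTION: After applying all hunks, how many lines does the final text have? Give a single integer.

Hunk 1: at line 3 remove [uabo,afeyy,ojt] add [jima,hgtb] -> 7 lines: zzmty gtjy zrwjt jima hgtb omsd jcplg
Hunk 2: at line 1 remove [gtjy,zrwjt] add [yfb,fizb] -> 7 lines: zzmty yfb fizb jima hgtb omsd jcplg
Hunk 3: at line 1 remove [yfb] add [eryym] -> 7 lines: zzmty eryym fizb jima hgtb omsd jcplg
Final line count: 7

Answer: 7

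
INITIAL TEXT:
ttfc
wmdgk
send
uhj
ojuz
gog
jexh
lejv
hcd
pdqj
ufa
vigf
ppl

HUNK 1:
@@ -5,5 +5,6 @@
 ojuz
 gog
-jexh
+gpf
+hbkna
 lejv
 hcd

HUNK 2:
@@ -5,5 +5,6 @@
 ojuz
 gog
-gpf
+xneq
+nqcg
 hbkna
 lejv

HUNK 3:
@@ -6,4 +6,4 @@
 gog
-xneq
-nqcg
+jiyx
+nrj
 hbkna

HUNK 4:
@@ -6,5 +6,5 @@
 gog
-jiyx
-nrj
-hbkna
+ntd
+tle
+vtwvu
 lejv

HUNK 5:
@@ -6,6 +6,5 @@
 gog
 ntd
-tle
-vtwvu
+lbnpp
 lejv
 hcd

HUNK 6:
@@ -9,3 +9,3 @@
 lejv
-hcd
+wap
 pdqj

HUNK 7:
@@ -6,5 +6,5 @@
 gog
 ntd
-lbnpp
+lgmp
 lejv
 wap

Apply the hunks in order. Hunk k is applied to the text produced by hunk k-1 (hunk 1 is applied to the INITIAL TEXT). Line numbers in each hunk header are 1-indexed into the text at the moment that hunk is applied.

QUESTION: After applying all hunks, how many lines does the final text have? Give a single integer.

Hunk 1: at line 5 remove [jexh] add [gpf,hbkna] -> 14 lines: ttfc wmdgk send uhj ojuz gog gpf hbkna lejv hcd pdqj ufa vigf ppl
Hunk 2: at line 5 remove [gpf] add [xneq,nqcg] -> 15 lines: ttfc wmdgk send uhj ojuz gog xneq nqcg hbkna lejv hcd pdqj ufa vigf ppl
Hunk 3: at line 6 remove [xneq,nqcg] add [jiyx,nrj] -> 15 lines: ttfc wmdgk send uhj ojuz gog jiyx nrj hbkna lejv hcd pdqj ufa vigf ppl
Hunk 4: at line 6 remove [jiyx,nrj,hbkna] add [ntd,tle,vtwvu] -> 15 lines: ttfc wmdgk send uhj ojuz gog ntd tle vtwvu lejv hcd pdqj ufa vigf ppl
Hunk 5: at line 6 remove [tle,vtwvu] add [lbnpp] -> 14 lines: ttfc wmdgk send uhj ojuz gog ntd lbnpp lejv hcd pdqj ufa vigf ppl
Hunk 6: at line 9 remove [hcd] add [wap] -> 14 lines: ttfc wmdgk send uhj ojuz gog ntd lbnpp lejv wap pdqj ufa vigf ppl
Hunk 7: at line 6 remove [lbnpp] add [lgmp] -> 14 lines: ttfc wmdgk send uhj ojuz gog ntd lgmp lejv wap pdqj ufa vigf ppl
Final line count: 14

Answer: 14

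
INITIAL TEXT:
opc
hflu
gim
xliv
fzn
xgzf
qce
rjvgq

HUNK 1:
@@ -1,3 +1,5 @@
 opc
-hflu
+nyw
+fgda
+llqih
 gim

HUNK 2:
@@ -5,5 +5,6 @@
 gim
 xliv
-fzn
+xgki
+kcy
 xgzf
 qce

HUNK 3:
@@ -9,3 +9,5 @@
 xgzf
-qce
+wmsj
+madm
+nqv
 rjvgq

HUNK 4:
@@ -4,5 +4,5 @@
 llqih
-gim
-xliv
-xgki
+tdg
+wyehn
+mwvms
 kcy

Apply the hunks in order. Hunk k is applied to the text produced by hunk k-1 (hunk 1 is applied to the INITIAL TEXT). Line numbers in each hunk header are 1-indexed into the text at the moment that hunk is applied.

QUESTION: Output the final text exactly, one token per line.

Answer: opc
nyw
fgda
llqih
tdg
wyehn
mwvms
kcy
xgzf
wmsj
madm
nqv
rjvgq

Derivation:
Hunk 1: at line 1 remove [hflu] add [nyw,fgda,llqih] -> 10 lines: opc nyw fgda llqih gim xliv fzn xgzf qce rjvgq
Hunk 2: at line 5 remove [fzn] add [xgki,kcy] -> 11 lines: opc nyw fgda llqih gim xliv xgki kcy xgzf qce rjvgq
Hunk 3: at line 9 remove [qce] add [wmsj,madm,nqv] -> 13 lines: opc nyw fgda llqih gim xliv xgki kcy xgzf wmsj madm nqv rjvgq
Hunk 4: at line 4 remove [gim,xliv,xgki] add [tdg,wyehn,mwvms] -> 13 lines: opc nyw fgda llqih tdg wyehn mwvms kcy xgzf wmsj madm nqv rjvgq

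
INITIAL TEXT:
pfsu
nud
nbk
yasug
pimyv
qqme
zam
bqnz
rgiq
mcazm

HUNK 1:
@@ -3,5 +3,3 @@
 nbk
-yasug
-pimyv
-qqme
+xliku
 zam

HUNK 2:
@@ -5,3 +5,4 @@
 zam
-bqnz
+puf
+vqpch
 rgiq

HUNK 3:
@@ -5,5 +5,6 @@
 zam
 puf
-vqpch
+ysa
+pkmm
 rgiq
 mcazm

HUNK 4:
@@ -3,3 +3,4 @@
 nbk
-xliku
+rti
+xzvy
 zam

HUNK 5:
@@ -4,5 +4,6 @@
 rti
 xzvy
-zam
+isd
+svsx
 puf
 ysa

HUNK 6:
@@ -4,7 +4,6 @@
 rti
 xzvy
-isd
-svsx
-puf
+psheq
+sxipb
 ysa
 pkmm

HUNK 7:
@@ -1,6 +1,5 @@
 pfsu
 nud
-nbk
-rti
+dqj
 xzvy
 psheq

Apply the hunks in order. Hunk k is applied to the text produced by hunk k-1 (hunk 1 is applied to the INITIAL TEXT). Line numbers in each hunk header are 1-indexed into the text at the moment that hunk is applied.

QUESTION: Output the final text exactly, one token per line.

Answer: pfsu
nud
dqj
xzvy
psheq
sxipb
ysa
pkmm
rgiq
mcazm

Derivation:
Hunk 1: at line 3 remove [yasug,pimyv,qqme] add [xliku] -> 8 lines: pfsu nud nbk xliku zam bqnz rgiq mcazm
Hunk 2: at line 5 remove [bqnz] add [puf,vqpch] -> 9 lines: pfsu nud nbk xliku zam puf vqpch rgiq mcazm
Hunk 3: at line 5 remove [vqpch] add [ysa,pkmm] -> 10 lines: pfsu nud nbk xliku zam puf ysa pkmm rgiq mcazm
Hunk 4: at line 3 remove [xliku] add [rti,xzvy] -> 11 lines: pfsu nud nbk rti xzvy zam puf ysa pkmm rgiq mcazm
Hunk 5: at line 4 remove [zam] add [isd,svsx] -> 12 lines: pfsu nud nbk rti xzvy isd svsx puf ysa pkmm rgiq mcazm
Hunk 6: at line 4 remove [isd,svsx,puf] add [psheq,sxipb] -> 11 lines: pfsu nud nbk rti xzvy psheq sxipb ysa pkmm rgiq mcazm
Hunk 7: at line 1 remove [nbk,rti] add [dqj] -> 10 lines: pfsu nud dqj xzvy psheq sxipb ysa pkmm rgiq mcazm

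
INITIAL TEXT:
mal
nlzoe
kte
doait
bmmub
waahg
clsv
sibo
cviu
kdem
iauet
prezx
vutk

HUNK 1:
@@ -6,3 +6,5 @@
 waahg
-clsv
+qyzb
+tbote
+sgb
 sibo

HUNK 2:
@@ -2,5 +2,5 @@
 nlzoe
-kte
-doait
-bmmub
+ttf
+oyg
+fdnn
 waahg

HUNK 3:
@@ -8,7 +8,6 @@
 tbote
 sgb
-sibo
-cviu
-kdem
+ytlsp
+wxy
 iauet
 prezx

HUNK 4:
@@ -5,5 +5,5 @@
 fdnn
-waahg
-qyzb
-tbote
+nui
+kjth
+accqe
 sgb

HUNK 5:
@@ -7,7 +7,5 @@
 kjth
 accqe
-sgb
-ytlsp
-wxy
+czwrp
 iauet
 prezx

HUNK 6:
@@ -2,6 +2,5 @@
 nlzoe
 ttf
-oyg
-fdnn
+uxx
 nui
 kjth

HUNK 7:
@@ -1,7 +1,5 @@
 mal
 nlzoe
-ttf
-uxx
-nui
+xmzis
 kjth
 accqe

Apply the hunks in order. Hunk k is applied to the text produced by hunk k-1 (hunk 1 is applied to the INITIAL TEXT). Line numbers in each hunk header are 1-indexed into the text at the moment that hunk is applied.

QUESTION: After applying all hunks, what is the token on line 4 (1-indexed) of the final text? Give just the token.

Answer: kjth

Derivation:
Hunk 1: at line 6 remove [clsv] add [qyzb,tbote,sgb] -> 15 lines: mal nlzoe kte doait bmmub waahg qyzb tbote sgb sibo cviu kdem iauet prezx vutk
Hunk 2: at line 2 remove [kte,doait,bmmub] add [ttf,oyg,fdnn] -> 15 lines: mal nlzoe ttf oyg fdnn waahg qyzb tbote sgb sibo cviu kdem iauet prezx vutk
Hunk 3: at line 8 remove [sibo,cviu,kdem] add [ytlsp,wxy] -> 14 lines: mal nlzoe ttf oyg fdnn waahg qyzb tbote sgb ytlsp wxy iauet prezx vutk
Hunk 4: at line 5 remove [waahg,qyzb,tbote] add [nui,kjth,accqe] -> 14 lines: mal nlzoe ttf oyg fdnn nui kjth accqe sgb ytlsp wxy iauet prezx vutk
Hunk 5: at line 7 remove [sgb,ytlsp,wxy] add [czwrp] -> 12 lines: mal nlzoe ttf oyg fdnn nui kjth accqe czwrp iauet prezx vutk
Hunk 6: at line 2 remove [oyg,fdnn] add [uxx] -> 11 lines: mal nlzoe ttf uxx nui kjth accqe czwrp iauet prezx vutk
Hunk 7: at line 1 remove [ttf,uxx,nui] add [xmzis] -> 9 lines: mal nlzoe xmzis kjth accqe czwrp iauet prezx vutk
Final line 4: kjth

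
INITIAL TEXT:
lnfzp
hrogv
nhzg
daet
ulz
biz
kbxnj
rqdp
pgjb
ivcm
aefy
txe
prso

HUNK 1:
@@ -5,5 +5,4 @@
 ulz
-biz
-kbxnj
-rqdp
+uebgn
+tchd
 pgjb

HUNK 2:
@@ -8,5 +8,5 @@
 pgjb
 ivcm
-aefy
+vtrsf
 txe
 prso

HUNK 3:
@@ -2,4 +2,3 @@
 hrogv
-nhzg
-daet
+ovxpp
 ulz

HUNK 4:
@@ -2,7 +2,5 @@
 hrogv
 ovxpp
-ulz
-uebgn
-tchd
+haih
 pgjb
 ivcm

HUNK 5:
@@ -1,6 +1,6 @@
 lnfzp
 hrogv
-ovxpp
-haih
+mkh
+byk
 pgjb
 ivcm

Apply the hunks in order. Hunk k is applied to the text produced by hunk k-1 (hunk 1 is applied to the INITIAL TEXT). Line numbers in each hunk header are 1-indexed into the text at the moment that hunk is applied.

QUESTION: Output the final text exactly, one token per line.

Answer: lnfzp
hrogv
mkh
byk
pgjb
ivcm
vtrsf
txe
prso

Derivation:
Hunk 1: at line 5 remove [biz,kbxnj,rqdp] add [uebgn,tchd] -> 12 lines: lnfzp hrogv nhzg daet ulz uebgn tchd pgjb ivcm aefy txe prso
Hunk 2: at line 8 remove [aefy] add [vtrsf] -> 12 lines: lnfzp hrogv nhzg daet ulz uebgn tchd pgjb ivcm vtrsf txe prso
Hunk 3: at line 2 remove [nhzg,daet] add [ovxpp] -> 11 lines: lnfzp hrogv ovxpp ulz uebgn tchd pgjb ivcm vtrsf txe prso
Hunk 4: at line 2 remove [ulz,uebgn,tchd] add [haih] -> 9 lines: lnfzp hrogv ovxpp haih pgjb ivcm vtrsf txe prso
Hunk 5: at line 1 remove [ovxpp,haih] add [mkh,byk] -> 9 lines: lnfzp hrogv mkh byk pgjb ivcm vtrsf txe prso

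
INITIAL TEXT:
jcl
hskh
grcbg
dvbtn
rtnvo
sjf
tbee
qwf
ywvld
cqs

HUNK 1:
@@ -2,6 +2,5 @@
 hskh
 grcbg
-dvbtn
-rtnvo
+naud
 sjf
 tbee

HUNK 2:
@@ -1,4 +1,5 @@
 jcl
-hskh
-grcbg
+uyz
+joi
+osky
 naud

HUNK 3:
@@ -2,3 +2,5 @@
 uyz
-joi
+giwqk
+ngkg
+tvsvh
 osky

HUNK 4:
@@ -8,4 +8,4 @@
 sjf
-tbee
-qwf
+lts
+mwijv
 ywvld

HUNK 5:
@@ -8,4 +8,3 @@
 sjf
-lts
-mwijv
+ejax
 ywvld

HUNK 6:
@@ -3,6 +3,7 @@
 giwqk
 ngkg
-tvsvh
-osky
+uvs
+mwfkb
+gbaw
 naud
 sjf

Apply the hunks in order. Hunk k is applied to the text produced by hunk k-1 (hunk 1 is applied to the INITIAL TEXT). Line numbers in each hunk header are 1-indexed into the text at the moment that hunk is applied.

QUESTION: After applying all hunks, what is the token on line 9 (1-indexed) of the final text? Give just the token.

Answer: sjf

Derivation:
Hunk 1: at line 2 remove [dvbtn,rtnvo] add [naud] -> 9 lines: jcl hskh grcbg naud sjf tbee qwf ywvld cqs
Hunk 2: at line 1 remove [hskh,grcbg] add [uyz,joi,osky] -> 10 lines: jcl uyz joi osky naud sjf tbee qwf ywvld cqs
Hunk 3: at line 2 remove [joi] add [giwqk,ngkg,tvsvh] -> 12 lines: jcl uyz giwqk ngkg tvsvh osky naud sjf tbee qwf ywvld cqs
Hunk 4: at line 8 remove [tbee,qwf] add [lts,mwijv] -> 12 lines: jcl uyz giwqk ngkg tvsvh osky naud sjf lts mwijv ywvld cqs
Hunk 5: at line 8 remove [lts,mwijv] add [ejax] -> 11 lines: jcl uyz giwqk ngkg tvsvh osky naud sjf ejax ywvld cqs
Hunk 6: at line 3 remove [tvsvh,osky] add [uvs,mwfkb,gbaw] -> 12 lines: jcl uyz giwqk ngkg uvs mwfkb gbaw naud sjf ejax ywvld cqs
Final line 9: sjf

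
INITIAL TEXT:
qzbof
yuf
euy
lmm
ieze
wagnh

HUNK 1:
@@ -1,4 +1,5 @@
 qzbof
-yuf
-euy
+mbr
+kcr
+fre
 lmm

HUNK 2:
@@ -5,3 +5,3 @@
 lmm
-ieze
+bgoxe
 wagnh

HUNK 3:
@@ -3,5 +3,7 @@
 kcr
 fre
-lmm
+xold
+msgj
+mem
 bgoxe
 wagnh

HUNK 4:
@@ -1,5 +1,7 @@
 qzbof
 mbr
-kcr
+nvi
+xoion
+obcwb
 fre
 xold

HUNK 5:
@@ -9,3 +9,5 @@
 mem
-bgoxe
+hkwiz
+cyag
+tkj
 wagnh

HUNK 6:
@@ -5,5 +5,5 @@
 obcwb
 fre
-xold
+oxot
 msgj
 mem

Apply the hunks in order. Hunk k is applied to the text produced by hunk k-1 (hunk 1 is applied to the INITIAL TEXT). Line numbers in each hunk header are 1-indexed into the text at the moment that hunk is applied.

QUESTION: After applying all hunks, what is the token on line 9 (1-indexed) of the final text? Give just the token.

Hunk 1: at line 1 remove [yuf,euy] add [mbr,kcr,fre] -> 7 lines: qzbof mbr kcr fre lmm ieze wagnh
Hunk 2: at line 5 remove [ieze] add [bgoxe] -> 7 lines: qzbof mbr kcr fre lmm bgoxe wagnh
Hunk 3: at line 3 remove [lmm] add [xold,msgj,mem] -> 9 lines: qzbof mbr kcr fre xold msgj mem bgoxe wagnh
Hunk 4: at line 1 remove [kcr] add [nvi,xoion,obcwb] -> 11 lines: qzbof mbr nvi xoion obcwb fre xold msgj mem bgoxe wagnh
Hunk 5: at line 9 remove [bgoxe] add [hkwiz,cyag,tkj] -> 13 lines: qzbof mbr nvi xoion obcwb fre xold msgj mem hkwiz cyag tkj wagnh
Hunk 6: at line 5 remove [xold] add [oxot] -> 13 lines: qzbof mbr nvi xoion obcwb fre oxot msgj mem hkwiz cyag tkj wagnh
Final line 9: mem

Answer: mem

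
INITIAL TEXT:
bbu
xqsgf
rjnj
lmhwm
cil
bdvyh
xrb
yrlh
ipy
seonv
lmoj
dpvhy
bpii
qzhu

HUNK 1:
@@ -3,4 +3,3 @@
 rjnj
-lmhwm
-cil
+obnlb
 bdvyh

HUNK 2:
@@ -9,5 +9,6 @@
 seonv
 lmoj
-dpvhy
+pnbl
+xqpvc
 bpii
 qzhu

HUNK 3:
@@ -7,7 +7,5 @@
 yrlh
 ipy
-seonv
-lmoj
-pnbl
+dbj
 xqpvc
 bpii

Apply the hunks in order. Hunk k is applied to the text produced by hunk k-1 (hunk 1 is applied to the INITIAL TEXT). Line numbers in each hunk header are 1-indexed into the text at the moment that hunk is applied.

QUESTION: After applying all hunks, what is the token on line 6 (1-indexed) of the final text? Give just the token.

Hunk 1: at line 3 remove [lmhwm,cil] add [obnlb] -> 13 lines: bbu xqsgf rjnj obnlb bdvyh xrb yrlh ipy seonv lmoj dpvhy bpii qzhu
Hunk 2: at line 9 remove [dpvhy] add [pnbl,xqpvc] -> 14 lines: bbu xqsgf rjnj obnlb bdvyh xrb yrlh ipy seonv lmoj pnbl xqpvc bpii qzhu
Hunk 3: at line 7 remove [seonv,lmoj,pnbl] add [dbj] -> 12 lines: bbu xqsgf rjnj obnlb bdvyh xrb yrlh ipy dbj xqpvc bpii qzhu
Final line 6: xrb

Answer: xrb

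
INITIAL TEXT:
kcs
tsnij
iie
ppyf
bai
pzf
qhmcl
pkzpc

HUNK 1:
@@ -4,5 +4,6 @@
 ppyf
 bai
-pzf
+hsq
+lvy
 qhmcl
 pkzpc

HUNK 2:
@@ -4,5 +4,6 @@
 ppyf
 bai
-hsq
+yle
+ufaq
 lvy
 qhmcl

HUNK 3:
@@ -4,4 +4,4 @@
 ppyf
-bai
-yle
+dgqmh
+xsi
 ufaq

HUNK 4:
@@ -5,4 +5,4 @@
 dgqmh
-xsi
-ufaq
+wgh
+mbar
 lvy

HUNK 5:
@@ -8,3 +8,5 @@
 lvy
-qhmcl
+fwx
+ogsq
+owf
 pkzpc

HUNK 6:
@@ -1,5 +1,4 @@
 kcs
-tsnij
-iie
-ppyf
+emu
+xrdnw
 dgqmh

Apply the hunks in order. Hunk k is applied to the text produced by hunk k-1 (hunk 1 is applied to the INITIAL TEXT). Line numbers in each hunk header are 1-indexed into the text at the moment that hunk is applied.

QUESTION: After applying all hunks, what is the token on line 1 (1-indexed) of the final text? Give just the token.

Answer: kcs

Derivation:
Hunk 1: at line 4 remove [pzf] add [hsq,lvy] -> 9 lines: kcs tsnij iie ppyf bai hsq lvy qhmcl pkzpc
Hunk 2: at line 4 remove [hsq] add [yle,ufaq] -> 10 lines: kcs tsnij iie ppyf bai yle ufaq lvy qhmcl pkzpc
Hunk 3: at line 4 remove [bai,yle] add [dgqmh,xsi] -> 10 lines: kcs tsnij iie ppyf dgqmh xsi ufaq lvy qhmcl pkzpc
Hunk 4: at line 5 remove [xsi,ufaq] add [wgh,mbar] -> 10 lines: kcs tsnij iie ppyf dgqmh wgh mbar lvy qhmcl pkzpc
Hunk 5: at line 8 remove [qhmcl] add [fwx,ogsq,owf] -> 12 lines: kcs tsnij iie ppyf dgqmh wgh mbar lvy fwx ogsq owf pkzpc
Hunk 6: at line 1 remove [tsnij,iie,ppyf] add [emu,xrdnw] -> 11 lines: kcs emu xrdnw dgqmh wgh mbar lvy fwx ogsq owf pkzpc
Final line 1: kcs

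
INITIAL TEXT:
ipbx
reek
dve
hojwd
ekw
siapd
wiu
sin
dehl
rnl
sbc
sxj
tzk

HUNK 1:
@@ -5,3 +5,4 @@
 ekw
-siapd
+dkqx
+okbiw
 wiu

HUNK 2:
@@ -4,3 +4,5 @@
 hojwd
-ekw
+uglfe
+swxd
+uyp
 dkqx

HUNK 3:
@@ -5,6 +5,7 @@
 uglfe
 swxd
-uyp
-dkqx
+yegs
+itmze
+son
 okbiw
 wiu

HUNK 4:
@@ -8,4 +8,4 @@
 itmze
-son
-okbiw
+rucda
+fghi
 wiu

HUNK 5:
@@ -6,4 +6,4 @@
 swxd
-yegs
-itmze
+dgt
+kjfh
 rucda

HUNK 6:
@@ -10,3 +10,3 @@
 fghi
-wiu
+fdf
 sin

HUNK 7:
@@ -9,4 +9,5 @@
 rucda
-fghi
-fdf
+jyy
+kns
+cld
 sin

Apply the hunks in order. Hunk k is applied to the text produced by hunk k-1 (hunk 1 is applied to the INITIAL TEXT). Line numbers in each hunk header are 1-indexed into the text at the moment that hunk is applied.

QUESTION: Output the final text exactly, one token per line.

Answer: ipbx
reek
dve
hojwd
uglfe
swxd
dgt
kjfh
rucda
jyy
kns
cld
sin
dehl
rnl
sbc
sxj
tzk

Derivation:
Hunk 1: at line 5 remove [siapd] add [dkqx,okbiw] -> 14 lines: ipbx reek dve hojwd ekw dkqx okbiw wiu sin dehl rnl sbc sxj tzk
Hunk 2: at line 4 remove [ekw] add [uglfe,swxd,uyp] -> 16 lines: ipbx reek dve hojwd uglfe swxd uyp dkqx okbiw wiu sin dehl rnl sbc sxj tzk
Hunk 3: at line 5 remove [uyp,dkqx] add [yegs,itmze,son] -> 17 lines: ipbx reek dve hojwd uglfe swxd yegs itmze son okbiw wiu sin dehl rnl sbc sxj tzk
Hunk 4: at line 8 remove [son,okbiw] add [rucda,fghi] -> 17 lines: ipbx reek dve hojwd uglfe swxd yegs itmze rucda fghi wiu sin dehl rnl sbc sxj tzk
Hunk 5: at line 6 remove [yegs,itmze] add [dgt,kjfh] -> 17 lines: ipbx reek dve hojwd uglfe swxd dgt kjfh rucda fghi wiu sin dehl rnl sbc sxj tzk
Hunk 6: at line 10 remove [wiu] add [fdf] -> 17 lines: ipbx reek dve hojwd uglfe swxd dgt kjfh rucda fghi fdf sin dehl rnl sbc sxj tzk
Hunk 7: at line 9 remove [fghi,fdf] add [jyy,kns,cld] -> 18 lines: ipbx reek dve hojwd uglfe swxd dgt kjfh rucda jyy kns cld sin dehl rnl sbc sxj tzk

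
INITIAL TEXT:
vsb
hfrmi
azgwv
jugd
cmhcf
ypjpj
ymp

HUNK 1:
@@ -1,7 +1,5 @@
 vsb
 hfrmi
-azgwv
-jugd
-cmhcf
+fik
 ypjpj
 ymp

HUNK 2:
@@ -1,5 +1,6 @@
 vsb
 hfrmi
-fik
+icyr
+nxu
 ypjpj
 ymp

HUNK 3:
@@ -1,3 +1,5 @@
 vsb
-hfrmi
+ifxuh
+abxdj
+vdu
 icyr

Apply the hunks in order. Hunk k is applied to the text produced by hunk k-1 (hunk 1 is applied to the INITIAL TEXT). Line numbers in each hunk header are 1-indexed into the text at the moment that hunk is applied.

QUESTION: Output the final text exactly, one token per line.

Hunk 1: at line 1 remove [azgwv,jugd,cmhcf] add [fik] -> 5 lines: vsb hfrmi fik ypjpj ymp
Hunk 2: at line 1 remove [fik] add [icyr,nxu] -> 6 lines: vsb hfrmi icyr nxu ypjpj ymp
Hunk 3: at line 1 remove [hfrmi] add [ifxuh,abxdj,vdu] -> 8 lines: vsb ifxuh abxdj vdu icyr nxu ypjpj ymp

Answer: vsb
ifxuh
abxdj
vdu
icyr
nxu
ypjpj
ymp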